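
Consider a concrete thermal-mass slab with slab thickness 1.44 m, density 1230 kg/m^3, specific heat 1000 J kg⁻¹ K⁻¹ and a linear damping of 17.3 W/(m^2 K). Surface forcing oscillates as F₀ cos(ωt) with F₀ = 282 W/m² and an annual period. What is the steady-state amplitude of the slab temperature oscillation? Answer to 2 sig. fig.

Areal heat capacity C = ρ c_p D = 1230 × 1000 × 1.44 = 1.77×10^6 J/(m^2 K).
Angular frequency ω = 2π / T = 2π / 3.15×10^7 s = 1.99×10^-7 s⁻¹.
√((Cω)² + λ²) = √((0.353)² + 17.3²) = 17.3 W/(m²·K).
Amplitude A = F₀ / √((Cω)²+λ²) = 282 / 17.3 = 16.3 K.

16 K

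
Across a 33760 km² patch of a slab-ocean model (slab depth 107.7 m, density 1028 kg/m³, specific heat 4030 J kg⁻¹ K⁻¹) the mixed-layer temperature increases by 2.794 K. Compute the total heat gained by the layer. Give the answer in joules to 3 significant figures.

Areal heat capacity C = ρ c_p D = 1028 × 4030 × 107.7 = 4.46×10^8 J/(m²·K).
Heat per unit area: q = C ΔT = 4.46×10^8 × 2.794 = 1.25×10^9 J/m².
Total heat: Q = q × A = 1.25×10^9 × (33760 × 10⁶ m²) = 4.21×10^19 J.

4.21×10^19 J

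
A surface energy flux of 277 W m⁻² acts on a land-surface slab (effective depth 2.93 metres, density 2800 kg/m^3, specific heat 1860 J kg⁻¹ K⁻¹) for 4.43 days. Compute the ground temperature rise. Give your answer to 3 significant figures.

Areal heat capacity C = ρ c_p D = 2800 × 1860 × 2.93 = 1.53×10^7 J/(m^2 K).
Net heat input Q = F Δt = 277 × (4.43 days × 86400 s/day) = 1.06×10^8 J/m².
ΔT = Q / C = 1.06×10^8 / 1.53×10^7 = 6.95 K.

6.95 K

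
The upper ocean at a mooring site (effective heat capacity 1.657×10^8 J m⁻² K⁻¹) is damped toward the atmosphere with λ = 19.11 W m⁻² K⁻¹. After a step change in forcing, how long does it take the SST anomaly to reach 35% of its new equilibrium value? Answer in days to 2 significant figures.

Areal heat capacity C = 1.657×10^8 J m⁻² K⁻¹ (given).
τ = C / λ = 1.66×10^8 / 19.11 = 8.67×10^6 s.
Fraction reached: 1 − e^(−t/τ) = 0.35 ⇒ t = −τ ln(1 − 0.35) = τ × 0.431.
t = 3.74×10^6 s = 43.2 days.

43 days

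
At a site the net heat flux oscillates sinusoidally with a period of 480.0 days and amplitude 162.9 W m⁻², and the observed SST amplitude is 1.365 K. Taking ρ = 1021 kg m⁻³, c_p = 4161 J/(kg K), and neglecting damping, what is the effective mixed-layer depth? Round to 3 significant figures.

185 m

ω = 2π / 4.15×10^7 s = 1.52×10^-7 s⁻¹.
Required C = F₀ / (A ω) = 162.9 / (1.365 × 1.52×10^-7) = 7.88×10^8 J/(m²·K).
D = C / (ρ c_p) = 7.88×10^8 / (1021 × 4161) = 185 m.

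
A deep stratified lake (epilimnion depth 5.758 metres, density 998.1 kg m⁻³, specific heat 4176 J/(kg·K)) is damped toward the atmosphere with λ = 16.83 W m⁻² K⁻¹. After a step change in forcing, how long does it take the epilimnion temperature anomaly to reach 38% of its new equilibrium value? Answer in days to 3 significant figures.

Areal heat capacity C = ρ c_p D = 998.1 × 4176 × 5.758 = 2.40×10^7 J/(m^2 K).
τ = C / λ = 2.40×10^7 / 16.83 = 1.43×10^6 s.
Fraction reached: 1 − e^(−t/τ) = 0.38 ⇒ t = −τ ln(1 − 0.38) = τ × 0.478.
t = 6.82×10^5 s = 7.89 days.

7.89 days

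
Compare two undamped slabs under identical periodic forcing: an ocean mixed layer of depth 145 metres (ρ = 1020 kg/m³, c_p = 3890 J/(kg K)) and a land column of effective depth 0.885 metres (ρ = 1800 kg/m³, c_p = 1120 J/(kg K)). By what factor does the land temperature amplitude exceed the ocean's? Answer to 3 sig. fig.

322

C_ocean = 1020 × 3890 × 145 = 5.75×10^8 J/(m²·K).
C_land = 1800 × 1120 × 0.885 = 1.78×10^6 J/(m²·K).
Undamped amplitude ∝ 1/C, so A_land/A_ocean = C_ocean/C_land = 322.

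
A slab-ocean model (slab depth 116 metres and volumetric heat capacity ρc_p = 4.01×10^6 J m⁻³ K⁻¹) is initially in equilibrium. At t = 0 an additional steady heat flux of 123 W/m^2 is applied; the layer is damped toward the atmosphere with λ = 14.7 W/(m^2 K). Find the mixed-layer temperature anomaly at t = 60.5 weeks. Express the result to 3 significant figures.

Areal heat capacity C = ρc_p × D = 4.01×10^6 × 116 = 4.65×10^8 J m⁻² K⁻¹.
τ = C / λ = 4.65×10^8 / 14.7 = 3.16×10^7 s.
Equilibrium anomaly ΔT_eq = F / λ = 123 / 14.7 = 8.37 K.
t = 60.5 weeks = 3.66×10^7 s, so t/τ = 1.16.
ΔT(t) = ΔT_eq (1 − e^(−t/τ)) = 8.37 × (1 − e^−1.16) = 5.73 K.

5.73 K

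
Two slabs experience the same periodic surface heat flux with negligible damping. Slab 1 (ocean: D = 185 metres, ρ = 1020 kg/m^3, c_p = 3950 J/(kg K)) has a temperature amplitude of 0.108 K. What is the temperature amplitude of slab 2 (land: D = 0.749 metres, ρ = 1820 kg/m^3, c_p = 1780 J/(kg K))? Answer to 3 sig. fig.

C_ocean = 7.45×10^8 J/(m²·K); C_land = 2.43×10^6 J/(m²·K).
A ∝ 1/C ⇒ A_land = A_ocean × C_ocean/C_land = 0.108 × 307 = 33.2 K.

33.2 K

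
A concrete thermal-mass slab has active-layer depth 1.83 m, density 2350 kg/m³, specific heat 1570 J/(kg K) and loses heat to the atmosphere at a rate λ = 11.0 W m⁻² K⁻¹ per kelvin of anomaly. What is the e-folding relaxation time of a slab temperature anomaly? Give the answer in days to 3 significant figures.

Areal heat capacity C = ρ c_p D = 2350 × 1570 × 1.83 = 6.75×10^6 J/(m^2 K).
Relaxation time τ = C / λ = 6.75×10^6 / 11.0 = 6.14×10^5 s.
In days: 6.14×10^5 s / (86400 s/day) = 7.10 days.

7.10 days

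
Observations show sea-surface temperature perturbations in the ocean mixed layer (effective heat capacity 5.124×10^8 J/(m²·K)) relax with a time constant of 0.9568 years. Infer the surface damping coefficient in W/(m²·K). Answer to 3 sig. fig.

17.0

Areal heat capacity C = 5.124×10^8 J/(m²·K) (given).
τ = 0.9568 years = 3.02×10^7 s.
λ = C / τ = 5.12×10^8 / 3.02×10^7 = 17.0 W/(m²·K).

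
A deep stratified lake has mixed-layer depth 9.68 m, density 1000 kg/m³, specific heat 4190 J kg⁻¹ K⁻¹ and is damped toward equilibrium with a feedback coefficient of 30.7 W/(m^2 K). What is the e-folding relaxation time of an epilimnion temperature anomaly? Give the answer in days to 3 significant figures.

15.3 days

Areal heat capacity C = ρ c_p D = 1000 × 4190 × 9.68 = 4.06×10^7 J m⁻² K⁻¹.
Relaxation time τ = C / λ = 4.06×10^7 / 30.7 = 1.32×10^6 s.
In days: 1.32×10^6 s / (86400 s/day) = 15.3 days.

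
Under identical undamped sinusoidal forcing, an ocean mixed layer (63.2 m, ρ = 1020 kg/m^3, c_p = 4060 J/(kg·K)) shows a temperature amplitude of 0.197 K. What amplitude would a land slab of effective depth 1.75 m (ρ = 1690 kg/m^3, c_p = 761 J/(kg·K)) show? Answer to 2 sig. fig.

C_ocean = 2.62×10^8 J/(m²·K); C_land = 2.25×10^6 J/(m²·K).
A ∝ 1/C ⇒ A_land = A_ocean × C_ocean/C_land = 0.197 × 116 = 22.9 K.

23 K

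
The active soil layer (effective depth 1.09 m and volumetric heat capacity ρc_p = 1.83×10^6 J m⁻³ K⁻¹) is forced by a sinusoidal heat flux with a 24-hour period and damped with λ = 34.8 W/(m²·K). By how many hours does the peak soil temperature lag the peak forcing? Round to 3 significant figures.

Areal heat capacity C = ρc_p × D = 1.83×10^6 × 1.09 = 1.99×10^6 J m⁻² K⁻¹.
ω = 2π / 86400 s = 7.27×10^-5 s⁻¹.
Phase lag φ = arctan(Cω/λ) = arctan(145/34.8) = 1.34 rad.
Time lag = φ / ω = 1.34 / 7.27×10^-5 = 18400 s = 5.10 hours.

5.10 hours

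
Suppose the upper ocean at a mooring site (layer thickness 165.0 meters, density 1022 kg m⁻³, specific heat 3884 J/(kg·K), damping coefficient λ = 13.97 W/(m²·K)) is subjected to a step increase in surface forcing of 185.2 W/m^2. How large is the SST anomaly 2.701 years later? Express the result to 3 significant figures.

Areal heat capacity C = ρ c_p D = 1022 × 3884 × 165.0 = 6.55×10^8 J/(m²·K).
τ = C / λ = 6.55×10^8 / 13.97 = 4.69×10^7 s.
Equilibrium anomaly ΔT_eq = F / λ = 185.2 / 13.97 = 13.3 K.
t = 2.701 years = 8.52×10^7 s, so t/τ = 1.82.
ΔT(t) = ΔT_eq (1 − e^(−t/τ)) = 13.3 × (1 − e^−1.82) = 11.1 K.

11.1 K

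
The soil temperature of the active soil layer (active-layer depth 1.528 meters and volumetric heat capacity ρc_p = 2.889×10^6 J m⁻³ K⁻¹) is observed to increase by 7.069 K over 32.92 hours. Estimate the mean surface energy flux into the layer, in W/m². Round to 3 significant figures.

Areal heat capacity C = ρc_p × D = 2.889×10^6 × 1.528 = 4.41×10^6 J m⁻² K⁻¹.
Required heat per unit area: Q = C ΔT = 4.41×10^6 × 7.069 = 3.12×10^7 J/m².
Flux F = Q / Δt = 3.12×10^7 / 1.19×10^5 s = 263 W/m².

263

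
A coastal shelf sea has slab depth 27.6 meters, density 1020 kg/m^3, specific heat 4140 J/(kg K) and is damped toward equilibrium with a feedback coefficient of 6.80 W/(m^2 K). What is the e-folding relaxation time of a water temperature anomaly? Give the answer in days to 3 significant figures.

198 days

Areal heat capacity C = ρ c_p D = 1020 × 4140 × 27.6 = 1.17×10^8 J m⁻² K⁻¹.
Relaxation time τ = C / λ = 1.17×10^8 / 6.80 = 1.71×10^7 s.
In days: 1.71×10^7 s / (86400 s/day) = 198 days.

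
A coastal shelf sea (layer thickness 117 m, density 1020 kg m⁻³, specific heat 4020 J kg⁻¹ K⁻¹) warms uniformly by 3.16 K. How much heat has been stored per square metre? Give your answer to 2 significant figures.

1.5×10^9

Areal heat capacity C = ρ c_p D = 1020 × 4020 × 117 = 4.80×10^8 J/(m²·K).
ΔQ = C ΔT = 4.80×10^8 × 3.16 = 1.52×10^9 J/m².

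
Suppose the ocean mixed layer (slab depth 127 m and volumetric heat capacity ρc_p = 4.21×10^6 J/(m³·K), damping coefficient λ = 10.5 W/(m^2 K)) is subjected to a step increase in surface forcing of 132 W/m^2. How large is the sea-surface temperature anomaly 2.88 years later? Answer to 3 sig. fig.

Areal heat capacity C = ρc_p × D = 4.21×10^6 × 127 = 5.35×10^8 J/(m²·K).
τ = C / λ = 5.35×10^8 / 10.5 = 5.09×10^7 s.
Equilibrium anomaly ΔT_eq = F / λ = 132 / 10.5 = 12.6 K.
t = 2.88 years = 9.09×10^7 s, so t/τ = 1.78.
ΔT(t) = ΔT_eq (1 − e^(−t/τ)) = 12.6 × (1 − e^−1.78) = 10.5 K.

10.5 K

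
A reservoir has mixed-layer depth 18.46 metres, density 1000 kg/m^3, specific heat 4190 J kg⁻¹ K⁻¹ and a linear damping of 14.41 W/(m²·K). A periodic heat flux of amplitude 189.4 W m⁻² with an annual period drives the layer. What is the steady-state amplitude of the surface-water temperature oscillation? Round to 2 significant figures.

Areal heat capacity C = ρ c_p D = 1000 × 4190 × 18.46 = 7.73×10^7 J/(m^2 K).
Angular frequency ω = 2π / T = 2π / 3.15×10^7 s = 1.99×10^-7 s⁻¹.
√((Cω)² + λ²) = √((15.4)² + 14.41²) = 21.1 W/(m²·K).
Amplitude A = F₀ / √((Cω)²+λ²) = 189.4 / 21.1 = 8.98 K.

9.0 K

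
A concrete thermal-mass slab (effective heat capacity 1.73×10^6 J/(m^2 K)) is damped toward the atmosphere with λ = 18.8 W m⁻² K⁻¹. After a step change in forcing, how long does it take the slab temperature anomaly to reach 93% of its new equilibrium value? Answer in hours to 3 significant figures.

68.0 hours

Areal heat capacity C = 1.73×10^6 J/(m^2 K) (given).
τ = C / λ = 1.73×10^6 / 18.8 = 92000 s.
Fraction reached: 1 − e^(−t/τ) = 0.93 ⇒ t = −τ ln(1 − 0.93) = τ × 2.66.
t = 2.45×10^5 s = 68.0 hours.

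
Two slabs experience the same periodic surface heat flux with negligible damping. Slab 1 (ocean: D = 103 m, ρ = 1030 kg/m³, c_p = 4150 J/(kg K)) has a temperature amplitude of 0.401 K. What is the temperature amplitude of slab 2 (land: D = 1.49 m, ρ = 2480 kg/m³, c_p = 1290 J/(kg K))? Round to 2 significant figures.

C_ocean = 4.40×10^8 J/(m²·K); C_land = 4.77×10^6 J/(m²·K).
A ∝ 1/C ⇒ A_land = A_ocean × C_ocean/C_land = 0.401 × 92.4 = 37.0 K.

37 K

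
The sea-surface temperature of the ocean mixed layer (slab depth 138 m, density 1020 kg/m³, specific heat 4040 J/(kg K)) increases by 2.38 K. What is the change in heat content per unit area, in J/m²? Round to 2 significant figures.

1.4×10^9

Areal heat capacity C = ρ c_p D = 1020 × 4040 × 138 = 5.69×10^8 J m⁻² K⁻¹.
ΔQ = C ΔT = 5.69×10^8 × 2.38 = 1.35×10^9 J/m².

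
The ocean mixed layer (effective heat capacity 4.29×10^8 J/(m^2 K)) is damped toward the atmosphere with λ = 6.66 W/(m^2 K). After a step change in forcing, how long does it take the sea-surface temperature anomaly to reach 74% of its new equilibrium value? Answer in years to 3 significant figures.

2.75 years

Areal heat capacity C = 4.29×10^8 J/(m^2 K) (given).
τ = C / λ = 4.29×10^8 / 6.66 = 6.44×10^7 s.
Fraction reached: 1 − e^(−t/τ) = 0.74 ⇒ t = −τ ln(1 − 0.74) = τ × 1.35.
t = 8.68×10^7 s = 2.75 years.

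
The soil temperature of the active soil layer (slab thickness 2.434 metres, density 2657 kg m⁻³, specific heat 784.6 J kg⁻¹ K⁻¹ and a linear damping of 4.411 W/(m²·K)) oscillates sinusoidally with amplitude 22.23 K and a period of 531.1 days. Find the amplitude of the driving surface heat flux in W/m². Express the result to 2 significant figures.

Areal heat capacity C = ρ c_p D = 2657 × 784.6 × 2.434 = 5.07×10^6 J/(m²·K).
ω = 2π / 4.59×10^7 s = 1.37×10^-7 s⁻¹.
√((Cω)² + λ²) = √((0.695)² + 4.411²) = 4.47 W/(m²·K).
F₀ = A × √((Cω)²+λ²) = 22.23 × 4.47 = 99.3 W/m².

99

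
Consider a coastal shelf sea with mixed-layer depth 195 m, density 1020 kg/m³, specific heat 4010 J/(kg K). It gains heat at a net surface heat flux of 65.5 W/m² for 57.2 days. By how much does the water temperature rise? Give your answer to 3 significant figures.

Areal heat capacity C = ρ c_p D = 1020 × 4010 × 195 = 7.98×10^8 J/(m²·K).
Net heat input Q = F Δt = 65.5 × (57.2 days × 86400 s/day) = 3.24×10^8 J/m².
ΔT = Q / C = 3.24×10^8 / 7.98×10^8 = 0.406 K.

0.406 K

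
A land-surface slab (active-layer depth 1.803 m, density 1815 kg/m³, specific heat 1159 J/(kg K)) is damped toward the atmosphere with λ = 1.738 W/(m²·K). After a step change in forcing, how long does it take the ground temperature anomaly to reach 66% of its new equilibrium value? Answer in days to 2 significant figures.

27 days

Areal heat capacity C = ρ c_p D = 1815 × 1159 × 1.803 = 3.79×10^6 J/(m²·K).
τ = C / λ = 3.79×10^6 / 1.738 = 2.18×10^6 s.
Fraction reached: 1 − e^(−t/τ) = 0.66 ⇒ t = −τ ln(1 − 0.66) = τ × 1.08.
t = 2.35×10^6 s = 27.2 days.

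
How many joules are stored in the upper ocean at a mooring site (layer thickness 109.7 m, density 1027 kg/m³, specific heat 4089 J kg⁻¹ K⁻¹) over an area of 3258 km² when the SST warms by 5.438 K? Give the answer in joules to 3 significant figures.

Areal heat capacity C = ρ c_p D = 1027 × 4089 × 109.7 = 4.61×10^8 J/(m²·K).
Heat per unit area: q = C ΔT = 4.61×10^8 × 5.438 = 2.51×10^9 J/m².
Total heat: Q = q × A = 2.51×10^9 × (3258 × 10⁶ m²) = 8.16×10^18 J.

8.16×10^18 J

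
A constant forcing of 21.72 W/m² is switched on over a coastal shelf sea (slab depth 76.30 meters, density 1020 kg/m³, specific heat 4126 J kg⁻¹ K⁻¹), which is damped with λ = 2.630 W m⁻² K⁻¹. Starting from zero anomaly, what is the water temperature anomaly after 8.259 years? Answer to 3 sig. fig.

Areal heat capacity C = ρ c_p D = 1020 × 4126 × 76.30 = 3.21×10^8 J/(m²·K).
τ = C / λ = 3.21×10^8 / 2.630 = 1.22×10^8 s.
Equilibrium anomaly ΔT_eq = F / λ = 21.72 / 2.630 = 8.26 K.
t = 8.259 years = 2.61×10^8 s, so t/τ = 2.13.
ΔT(t) = ΔT_eq (1 − e^(−t/τ)) = 8.26 × (1 − e^−2.13) = 7.28 K.

7.28 K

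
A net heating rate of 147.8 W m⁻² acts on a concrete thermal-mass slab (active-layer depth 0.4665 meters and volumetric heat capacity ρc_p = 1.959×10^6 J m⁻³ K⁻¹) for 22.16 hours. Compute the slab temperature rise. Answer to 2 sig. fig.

Areal heat capacity C = ρc_p × D = 1.959×10^6 × 0.4665 = 9.14×10^5 J m⁻² K⁻¹.
Net heat input Q = F Δt = 147.8 × (22.16 hours × 3600 s/hour) = 1.18×10^7 J/m².
ΔT = Q / C = 1.18×10^7 / 9.14×10^5 = 12.9 K.

13 K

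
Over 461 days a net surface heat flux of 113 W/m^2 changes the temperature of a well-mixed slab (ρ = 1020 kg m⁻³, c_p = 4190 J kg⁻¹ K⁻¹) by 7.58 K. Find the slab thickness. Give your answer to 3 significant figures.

139 m

Heat input Q = F Δt = 113 × 3.98×10^7 s = 4.50×10^9 J/m².
Required areal heat capacity C = Q / ΔT = 5.94×10^8 J/(m²·K).
Depth D = C / (ρ c_p) = 5.94×10^8 / (1020 × 4190) = 139 m.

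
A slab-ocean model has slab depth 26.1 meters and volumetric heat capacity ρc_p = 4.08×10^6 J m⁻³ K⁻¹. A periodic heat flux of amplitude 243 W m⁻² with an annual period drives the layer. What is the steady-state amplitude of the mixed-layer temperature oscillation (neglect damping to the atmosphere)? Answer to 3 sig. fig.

11.5 K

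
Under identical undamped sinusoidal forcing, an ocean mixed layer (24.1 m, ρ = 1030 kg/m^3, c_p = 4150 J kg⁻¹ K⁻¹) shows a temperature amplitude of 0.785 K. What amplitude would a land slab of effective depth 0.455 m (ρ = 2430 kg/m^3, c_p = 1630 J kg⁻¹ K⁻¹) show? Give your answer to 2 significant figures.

C_ocean = 1.03×10^8 J/(m²·K); C_land = 1.80×10^6 J/(m²·K).
A ∝ 1/C ⇒ A_land = A_ocean × C_ocean/C_land = 0.785 × 57.2 = 44.9 K.

45 K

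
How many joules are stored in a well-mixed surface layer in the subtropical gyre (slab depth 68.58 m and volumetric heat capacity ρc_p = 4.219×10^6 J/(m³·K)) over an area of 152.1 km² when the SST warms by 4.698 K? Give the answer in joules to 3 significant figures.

2.07×10^17 J

Areal heat capacity C = ρc_p × D = 4.219×10^6 × 68.58 = 2.89×10^8 J/(m²·K).
Heat per unit area: q = C ΔT = 2.89×10^8 × 4.698 = 1.36×10^9 J/m².
Total heat: Q = q × A = 1.36×10^9 × (152.1 × 10⁶ m²) = 2.07×10^17 J.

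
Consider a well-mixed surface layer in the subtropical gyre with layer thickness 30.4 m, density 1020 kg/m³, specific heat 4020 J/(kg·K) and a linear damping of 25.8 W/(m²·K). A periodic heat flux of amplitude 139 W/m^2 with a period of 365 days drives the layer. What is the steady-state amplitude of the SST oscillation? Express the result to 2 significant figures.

3.9 K

Areal heat capacity C = ρ c_p D = 1020 × 4020 × 30.4 = 1.25×10^8 J m⁻² K⁻¹.
Angular frequency ω = 2π / T = 2π / 3.15×10^7 s = 1.99×10^-7 s⁻¹.
√((Cω)² + λ²) = √((24.8)² + 25.8²) = 35.8 W/(m²·K).
Amplitude A = F₀ / √((Cω)²+λ²) = 139 / 35.8 = 3.88 K.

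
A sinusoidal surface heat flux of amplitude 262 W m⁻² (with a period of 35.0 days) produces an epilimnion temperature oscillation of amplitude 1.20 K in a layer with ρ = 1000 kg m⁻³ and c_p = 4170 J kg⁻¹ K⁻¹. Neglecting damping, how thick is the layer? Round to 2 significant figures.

25 m

ω = 2π / 3.02×10^6 s = 2.08×10^-6 s⁻¹.
Required C = F₀ / (A ω) = 262 / (1.20 × 2.08×10^-6) = 1.05×10^8 J/(m²·K).
D = C / (ρ c_p) = 1.05×10^8 / (1000 × 4170) = 25.2 m.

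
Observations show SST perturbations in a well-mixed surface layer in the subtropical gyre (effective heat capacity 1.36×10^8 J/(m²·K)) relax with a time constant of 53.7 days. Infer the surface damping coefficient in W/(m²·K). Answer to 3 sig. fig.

29.3

Areal heat capacity C = 1.36×10^8 J/(m²·K) (given).
τ = 53.7 days = 4.64×10^6 s.
λ = C / τ = 1.36×10^8 / 4.64×10^6 = 29.3 W/(m²·K).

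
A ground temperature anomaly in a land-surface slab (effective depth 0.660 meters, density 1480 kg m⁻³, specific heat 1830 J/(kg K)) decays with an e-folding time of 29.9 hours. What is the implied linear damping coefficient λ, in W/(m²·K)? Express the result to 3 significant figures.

16.6

Areal heat capacity C = ρ c_p D = 1480 × 1830 × 0.660 = 1.79×10^6 J/(m²·K).
τ = 29.9 hours = 1.08×10^5 s.
λ = C / τ = 1.79×10^6 / 1.08×10^5 = 16.6 W/(m²·K).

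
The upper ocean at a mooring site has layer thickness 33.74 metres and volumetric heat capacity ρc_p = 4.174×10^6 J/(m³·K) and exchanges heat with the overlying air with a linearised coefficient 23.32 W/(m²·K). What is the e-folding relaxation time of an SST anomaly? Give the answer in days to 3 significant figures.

69.9 days

Areal heat capacity C = ρc_p × D = 4.174×10^6 × 33.74 = 1.41×10^8 J m⁻² K⁻¹.
Relaxation time τ = C / λ = 1.41×10^8 / 23.32 = 6.04×10^6 s.
In days: 6.04×10^6 s / (86400 s/day) = 69.9 days.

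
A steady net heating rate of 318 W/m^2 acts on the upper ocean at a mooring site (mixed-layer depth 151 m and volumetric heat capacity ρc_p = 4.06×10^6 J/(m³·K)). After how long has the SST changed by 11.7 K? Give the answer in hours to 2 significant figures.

Areal heat capacity C = ρc_p × D = 4.06×10^6 × 151 = 6.13×10^8 J m⁻² K⁻¹.
Time required: Δt = C ΔT / F = 6.13×10^8 × 11.7 / 318 = 2.26×10^7 s.
In hours: 2.26×10^7 s / (3600 s/hour) = 6270 hours.

6300 hours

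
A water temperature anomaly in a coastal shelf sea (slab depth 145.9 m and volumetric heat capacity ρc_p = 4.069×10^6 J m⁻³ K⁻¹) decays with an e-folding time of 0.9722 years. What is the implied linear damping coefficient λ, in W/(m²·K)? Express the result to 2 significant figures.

19

Areal heat capacity C = ρc_p × D = 4.069×10^6 × 145.9 = 5.94×10^8 J/(m^2 K).
τ = 0.9722 years = 3.07×10^7 s.
λ = C / τ = 5.94×10^8 / 3.07×10^7 = 19.4 W/(m²·K).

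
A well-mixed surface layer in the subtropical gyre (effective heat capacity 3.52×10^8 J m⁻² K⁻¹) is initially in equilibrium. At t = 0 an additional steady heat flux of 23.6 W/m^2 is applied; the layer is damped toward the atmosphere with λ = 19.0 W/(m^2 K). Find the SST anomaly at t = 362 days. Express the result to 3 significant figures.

1.01 K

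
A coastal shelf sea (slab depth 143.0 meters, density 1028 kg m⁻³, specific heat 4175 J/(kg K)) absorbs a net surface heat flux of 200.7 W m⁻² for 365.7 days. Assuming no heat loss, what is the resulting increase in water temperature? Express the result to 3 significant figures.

10.3 K

Areal heat capacity C = ρ c_p D = 1028 × 4175 × 143.0 = 6.14×10^8 J m⁻² K⁻¹.
Net heat input Q = F Δt = 200.7 × (365.7 days × 86400 s/day) = 6.34×10^9 J/m².
ΔT = Q / C = 6.34×10^9 / 6.14×10^8 = 10.3 K.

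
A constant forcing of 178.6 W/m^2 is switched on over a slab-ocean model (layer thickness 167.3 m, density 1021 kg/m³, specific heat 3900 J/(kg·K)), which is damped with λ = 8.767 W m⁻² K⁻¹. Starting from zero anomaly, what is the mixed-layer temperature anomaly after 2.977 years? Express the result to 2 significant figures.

14 K

Areal heat capacity C = ρ c_p D = 1021 × 3900 × 167.3 = 6.66×10^8 J/(m^2 K).
τ = C / λ = 6.66×10^8 / 8.767 = 7.60×10^7 s.
Equilibrium anomaly ΔT_eq = F / λ = 178.6 / 8.767 = 20.4 K.
t = 2.977 years = 9.39×10^7 s, so t/τ = 1.24.
ΔT(t) = ΔT_eq (1 − e^(−t/τ)) = 20.4 × (1 − e^−1.24) = 14.5 K.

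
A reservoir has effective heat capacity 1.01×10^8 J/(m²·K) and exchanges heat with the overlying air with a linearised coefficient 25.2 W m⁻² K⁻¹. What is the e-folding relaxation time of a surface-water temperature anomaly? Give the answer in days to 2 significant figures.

Areal heat capacity C = 1.01×10^8 J/(m²·K) (given).
Relaxation time τ = C / λ = 1.01×10^8 / 25.2 = 4.01×10^6 s.
In days: 4.01×10^6 s / (86400 s/day) = 46.4 days.

46 days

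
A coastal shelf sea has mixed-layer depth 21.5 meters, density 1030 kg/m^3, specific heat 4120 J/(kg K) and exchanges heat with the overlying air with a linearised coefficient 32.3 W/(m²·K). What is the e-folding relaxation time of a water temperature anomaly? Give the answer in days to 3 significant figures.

Areal heat capacity C = ρ c_p D = 1030 × 4120 × 21.5 = 9.12×10^7 J/(m^2 K).
Relaxation time τ = C / λ = 9.12×10^7 / 32.3 = 2.82×10^6 s.
In days: 2.82×10^6 s / (86400 s/day) = 32.7 days.

32.7 days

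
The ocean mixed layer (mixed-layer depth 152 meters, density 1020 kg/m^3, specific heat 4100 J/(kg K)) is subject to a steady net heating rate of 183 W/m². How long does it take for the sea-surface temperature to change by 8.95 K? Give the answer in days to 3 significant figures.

360 days

Areal heat capacity C = ρ c_p D = 1020 × 4100 × 152 = 6.36×10^8 J m⁻² K⁻¹.
Time required: Δt = C ΔT / F = 6.36×10^8 × 8.95 / 183 = 3.11×10^7 s.
In days: 3.11×10^7 s / (86400 s/day) = 360 days.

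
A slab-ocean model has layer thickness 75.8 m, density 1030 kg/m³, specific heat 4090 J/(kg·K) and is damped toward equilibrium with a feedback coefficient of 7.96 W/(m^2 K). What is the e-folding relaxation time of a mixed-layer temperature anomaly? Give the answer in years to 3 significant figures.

Areal heat capacity C = ρ c_p D = 1030 × 4090 × 75.8 = 3.19×10^8 J/(m^2 K).
Relaxation time τ = C / λ = 3.19×10^8 / 7.96 = 4.01×10^7 s.
In years: 4.01×10^7 s / (3.156×10^7 s/year) = 1.27 years.

1.27 years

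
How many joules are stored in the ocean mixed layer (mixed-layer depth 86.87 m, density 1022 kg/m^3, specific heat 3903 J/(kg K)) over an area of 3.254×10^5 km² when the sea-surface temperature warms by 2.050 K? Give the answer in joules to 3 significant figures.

2.31×10^20 J

Areal heat capacity C = ρ c_p D = 1022 × 3903 × 86.87 = 3.47×10^8 J/(m²·K).
Heat per unit area: q = C ΔT = 3.47×10^8 × 2.050 = 7.10×10^8 J/m².
Total heat: Q = q × A = 7.10×10^8 × (3.254×10^5 × 10⁶ m²) = 2.31×10^20 J.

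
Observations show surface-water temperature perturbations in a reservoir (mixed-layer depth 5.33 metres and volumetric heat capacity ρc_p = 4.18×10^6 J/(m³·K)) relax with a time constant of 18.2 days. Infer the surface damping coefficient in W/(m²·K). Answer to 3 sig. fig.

14.2

Areal heat capacity C = ρc_p × D = 4.18×10^6 × 5.33 = 2.23×10^7 J/(m^2 K).
τ = 18.2 days = 1.57×10^6 s.
λ = C / τ = 2.23×10^7 / 1.57×10^6 = 14.2 W/(m²·K).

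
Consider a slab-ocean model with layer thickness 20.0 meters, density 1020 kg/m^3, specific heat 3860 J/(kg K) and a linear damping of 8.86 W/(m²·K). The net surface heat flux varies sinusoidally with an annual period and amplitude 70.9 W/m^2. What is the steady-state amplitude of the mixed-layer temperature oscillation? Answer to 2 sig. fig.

3.9 K

Areal heat capacity C = ρ c_p D = 1020 × 3860 × 20.0 = 7.87×10^7 J/(m²·K).
Angular frequency ω = 2π / T = 2π / 3.15×10^7 s = 1.99×10^-7 s⁻¹.
√((Cω)² + λ²) = √((15.7)² + 8.86²) = 18.0 W/(m²·K).
Amplitude A = F₀ / √((Cω)²+λ²) = 70.9 / 18.0 = 3.94 K.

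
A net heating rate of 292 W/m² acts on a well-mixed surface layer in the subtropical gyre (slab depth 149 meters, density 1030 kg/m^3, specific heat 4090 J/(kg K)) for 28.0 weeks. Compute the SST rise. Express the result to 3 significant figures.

Areal heat capacity C = ρ c_p D = 1030 × 4090 × 149 = 6.28×10^8 J/(m^2 K).
Net heat input Q = F Δt = 292 × (28.0 weeks × 6.048×10^5 s/week) = 4.94×10^9 J/m².
ΔT = Q / C = 4.94×10^9 / 6.28×10^8 = 7.88 K.

7.88 K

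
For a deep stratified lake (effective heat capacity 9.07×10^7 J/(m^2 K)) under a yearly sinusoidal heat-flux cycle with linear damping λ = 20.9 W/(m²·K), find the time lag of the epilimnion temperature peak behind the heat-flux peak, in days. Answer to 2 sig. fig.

41 days

Areal heat capacity C = 9.07×10^7 J/(m^2 K) (given).
ω = 2π / 3.15×10^7 s = 1.99×10^-7 s⁻¹.
Phase lag φ = arctan(Cω/λ) = arctan(18.1/20.9) = 0.713 rad.
Time lag = φ / ω = 0.713 / 1.99×10^-7 = 3.58×10^6 s = 41.4 days.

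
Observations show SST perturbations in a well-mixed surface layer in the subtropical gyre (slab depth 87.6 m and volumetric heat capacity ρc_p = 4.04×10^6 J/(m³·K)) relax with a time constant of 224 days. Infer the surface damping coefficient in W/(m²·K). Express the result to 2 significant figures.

Areal heat capacity C = ρc_p × D = 4.04×10^6 × 87.6 = 3.54×10^8 J/(m²·K).
τ = 224 days = 1.94×10^7 s.
λ = C / τ = 3.54×10^8 / 1.94×10^7 = 18.3 W/(m²·K).

18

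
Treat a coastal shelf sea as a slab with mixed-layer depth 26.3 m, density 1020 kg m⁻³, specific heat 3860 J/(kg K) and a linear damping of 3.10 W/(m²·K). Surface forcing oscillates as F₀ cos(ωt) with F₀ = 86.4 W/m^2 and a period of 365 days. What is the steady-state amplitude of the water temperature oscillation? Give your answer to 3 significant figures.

Areal heat capacity C = ρ c_p D = 1020 × 3860 × 26.3 = 1.04×10^8 J m⁻² K⁻¹.
Angular frequency ω = 2π / T = 2π / 3.15×10^7 s = 1.99×10^-7 s⁻¹.
√((Cω)² + λ²) = √((20.6)² + 3.10²) = 20.9 W/(m²·K).
Amplitude A = F₀ / √((Cω)²+λ²) = 86.4 / 20.9 = 4.14 K.

4.14 K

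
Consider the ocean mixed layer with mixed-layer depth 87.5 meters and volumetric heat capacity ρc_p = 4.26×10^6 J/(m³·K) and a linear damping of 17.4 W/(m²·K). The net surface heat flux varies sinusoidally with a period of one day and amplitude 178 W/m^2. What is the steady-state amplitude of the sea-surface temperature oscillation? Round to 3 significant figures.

Areal heat capacity C = ρc_p × D = 4.26×10^6 × 87.5 = 3.73×10^8 J/(m²·K).
Angular frequency ω = 2π / T = 2π / 86400 s = 7.27×10^-5 s⁻¹.
√((Cω)² + λ²) = √((27100)² + 17.4²) = 27100 W/(m²·K).
Amplitude A = F₀ / √((Cω)²+λ²) = 178 / 27100 = 0.00657 K.

0.00657 K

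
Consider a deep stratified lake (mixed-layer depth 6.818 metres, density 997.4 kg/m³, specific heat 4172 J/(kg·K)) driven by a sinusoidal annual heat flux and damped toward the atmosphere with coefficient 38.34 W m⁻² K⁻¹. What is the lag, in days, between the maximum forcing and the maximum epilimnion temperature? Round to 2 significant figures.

8.5 days

Areal heat capacity C = ρ c_p D = 997.4 × 4172 × 6.818 = 2.84×10^7 J/(m^2 K).
ω = 2π / 3.15×10^7 s = 1.99×10^-7 s⁻¹.
Phase lag φ = arctan(Cω/λ) = arctan(5.65/38.34) = 0.146 rad.
Time lag = φ / ω = 0.146 / 1.99×10^-7 = 7.35×10^5 s = 8.50 days.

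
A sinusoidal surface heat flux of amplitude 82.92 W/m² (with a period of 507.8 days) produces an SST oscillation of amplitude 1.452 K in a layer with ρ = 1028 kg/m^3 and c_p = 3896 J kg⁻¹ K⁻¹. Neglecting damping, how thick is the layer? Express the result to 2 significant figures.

100 m

ω = 2π / 4.39×10^7 s = 1.43×10^-7 s⁻¹.
Required C = F₀ / (A ω) = 82.92 / (1.452 × 1.43×10^-7) = 3.99×10^8 J/(m²·K).
D = C / (ρ c_p) = 3.99×10^8 / (1028 × 3896) = 99.6 m.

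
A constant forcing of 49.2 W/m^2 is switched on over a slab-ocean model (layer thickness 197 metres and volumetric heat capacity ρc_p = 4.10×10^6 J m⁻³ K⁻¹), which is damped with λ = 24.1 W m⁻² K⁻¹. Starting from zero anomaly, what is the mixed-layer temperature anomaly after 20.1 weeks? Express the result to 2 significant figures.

0.62 K

Areal heat capacity C = ρc_p × D = 4.10×10^6 × 197 = 8.08×10^8 J m⁻² K⁻¹.
τ = C / λ = 8.08×10^8 / 24.1 = 3.35×10^7 s.
Equilibrium anomaly ΔT_eq = F / λ = 49.2 / 24.1 = 2.04 K.
t = 20.1 weeks = 1.22×10^7 s, so t/τ = 0.363.
ΔT(t) = ΔT_eq (1 − e^(−t/τ)) = 2.04 × (1 − e^−0.363) = 0.621 K.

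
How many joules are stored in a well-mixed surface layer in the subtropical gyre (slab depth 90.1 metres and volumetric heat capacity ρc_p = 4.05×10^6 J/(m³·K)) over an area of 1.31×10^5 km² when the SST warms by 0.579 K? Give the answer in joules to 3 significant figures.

2.77×10^19 J

Areal heat capacity C = ρc_p × D = 4.05×10^6 × 90.1 = 3.65×10^8 J/(m²·K).
Heat per unit area: q = C ΔT = 3.65×10^8 × 0.579 = 2.11×10^8 J/m².
Total heat: Q = q × A = 2.11×10^8 × (1.31×10^5 × 10⁶ m²) = 2.77×10^19 J.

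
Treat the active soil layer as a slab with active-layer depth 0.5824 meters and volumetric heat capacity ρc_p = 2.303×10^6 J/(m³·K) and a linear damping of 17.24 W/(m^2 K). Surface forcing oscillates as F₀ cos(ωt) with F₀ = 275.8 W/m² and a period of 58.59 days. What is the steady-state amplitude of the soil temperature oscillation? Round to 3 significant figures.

Areal heat capacity C = ρc_p × D = 2.303×10^6 × 0.5824 = 1.34×10^6 J/(m²·K).
Angular frequency ω = 2π / T = 2π / 5.06×10^6 s = 1.24×10^-6 s⁻¹.
√((Cω)² + λ²) = √((1.66)² + 17.24²) = 17.3 W/(m²·K).
Amplitude A = F₀ / √((Cω)²+λ²) = 275.8 / 17.3 = 15.9 K.

15.9 K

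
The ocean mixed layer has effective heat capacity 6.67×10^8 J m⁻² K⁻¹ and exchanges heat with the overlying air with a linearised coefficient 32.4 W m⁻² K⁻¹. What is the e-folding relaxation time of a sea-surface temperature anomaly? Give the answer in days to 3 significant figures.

Areal heat capacity C = 6.67×10^8 J m⁻² K⁻¹ (given).
Relaxation time τ = C / λ = 6.67×10^8 / 32.4 = 2.06×10^7 s.
In days: 2.06×10^7 s / (86400 s/day) = 238 days.

238 days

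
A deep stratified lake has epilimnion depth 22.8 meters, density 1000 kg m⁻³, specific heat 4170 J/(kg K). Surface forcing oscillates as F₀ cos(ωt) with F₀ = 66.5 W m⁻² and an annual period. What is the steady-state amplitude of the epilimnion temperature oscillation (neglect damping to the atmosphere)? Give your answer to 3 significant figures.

3.51 K

Areal heat capacity C = ρ c_p D = 1000 × 4170 × 22.8 = 9.51×10^7 J/(m²·K).
Angular frequency ω = 2π / T = 2π / 3.15×10^7 s = 1.99×10^-7 s⁻¹.
Cω = 9.51×10^7 × 1.99×10^-7 = 18.9 W/(m²·K).
Amplitude A = F₀ / (Cω) = 66.5 / 18.9 = 3.51 K.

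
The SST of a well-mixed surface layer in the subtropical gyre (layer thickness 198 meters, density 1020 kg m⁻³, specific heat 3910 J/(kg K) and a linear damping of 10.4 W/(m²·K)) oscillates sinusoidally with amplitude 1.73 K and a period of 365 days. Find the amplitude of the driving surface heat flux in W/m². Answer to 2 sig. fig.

270

Areal heat capacity C = ρ c_p D = 1020 × 3910 × 198 = 7.90×10^8 J/(m²·K).
ω = 2π / 3.15×10^7 s = 1.99×10^-7 s⁻¹.
√((Cω)² + λ²) = √((157)² + 10.4²) = 158 W/(m²·K).
F₀ = A × √((Cω)²+λ²) = 1.73 × 158 = 273 W/m².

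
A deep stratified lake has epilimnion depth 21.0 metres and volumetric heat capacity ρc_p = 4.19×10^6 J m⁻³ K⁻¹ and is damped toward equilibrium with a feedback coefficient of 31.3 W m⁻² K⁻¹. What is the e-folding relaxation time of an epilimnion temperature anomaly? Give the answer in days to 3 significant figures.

32.5 days

Areal heat capacity C = ρc_p × D = 4.19×10^6 × 21.0 = 8.80×10^7 J m⁻² K⁻¹.
Relaxation time τ = C / λ = 8.80×10^7 / 31.3 = 2.81×10^6 s.
In days: 2.81×10^6 s / (86400 s/day) = 32.5 days.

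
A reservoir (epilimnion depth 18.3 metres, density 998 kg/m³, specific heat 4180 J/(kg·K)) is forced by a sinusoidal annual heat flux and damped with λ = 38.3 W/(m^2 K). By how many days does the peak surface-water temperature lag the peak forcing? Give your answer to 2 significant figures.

22 days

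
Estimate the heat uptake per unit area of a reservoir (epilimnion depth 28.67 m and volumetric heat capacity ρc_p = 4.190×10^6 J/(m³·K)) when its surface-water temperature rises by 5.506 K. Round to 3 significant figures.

6.61×10^8

Areal heat capacity C = ρc_p × D = 4.190×10^6 × 28.67 = 1.20×10^8 J/(m²·K).
ΔQ = C ΔT = 1.20×10^8 × 5.506 = 6.61×10^8 J/m².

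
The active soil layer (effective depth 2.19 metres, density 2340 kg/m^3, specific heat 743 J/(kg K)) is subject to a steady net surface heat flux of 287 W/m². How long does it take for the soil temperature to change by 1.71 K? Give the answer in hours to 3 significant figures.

Areal heat capacity C = ρ c_p D = 2340 × 743 × 2.19 = 3.81×10^6 J m⁻² K⁻¹.
Time required: Δt = C ΔT / F = 3.81×10^6 × 1.71 / 287 = 22700 s.
In hours: 22700 s / (3600 s/hour) = 6.30 hours.

6.30 hours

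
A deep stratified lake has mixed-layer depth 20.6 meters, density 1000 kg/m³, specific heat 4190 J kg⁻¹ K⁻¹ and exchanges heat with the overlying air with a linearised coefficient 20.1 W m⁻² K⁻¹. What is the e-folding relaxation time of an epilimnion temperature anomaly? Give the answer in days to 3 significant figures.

Areal heat capacity C = ρ c_p D = 1000 × 4190 × 20.6 = 8.63×10^7 J m⁻² K⁻¹.
Relaxation time τ = C / λ = 8.63×10^7 / 20.1 = 4.29×10^6 s.
In days: 4.29×10^6 s / (86400 s/day) = 49.7 days.

49.7 days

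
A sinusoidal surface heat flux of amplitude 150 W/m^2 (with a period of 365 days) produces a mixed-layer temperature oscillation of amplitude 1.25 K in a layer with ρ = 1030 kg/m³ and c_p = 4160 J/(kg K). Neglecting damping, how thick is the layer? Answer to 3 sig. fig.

141 m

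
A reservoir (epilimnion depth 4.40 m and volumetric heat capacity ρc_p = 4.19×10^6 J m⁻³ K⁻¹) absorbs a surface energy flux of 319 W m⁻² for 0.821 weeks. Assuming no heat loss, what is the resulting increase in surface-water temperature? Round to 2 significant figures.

Areal heat capacity C = ρc_p × D = 4.19×10^6 × 4.40 = 1.84×10^7 J/(m^2 K).
Net heat input Q = F Δt = 319 × (0.821 weeks × 6.048×10^5 s/week) = 1.58×10^8 J/m².
ΔT = Q / C = 1.58×10^8 / 1.84×10^7 = 8.59 K.

8.6 K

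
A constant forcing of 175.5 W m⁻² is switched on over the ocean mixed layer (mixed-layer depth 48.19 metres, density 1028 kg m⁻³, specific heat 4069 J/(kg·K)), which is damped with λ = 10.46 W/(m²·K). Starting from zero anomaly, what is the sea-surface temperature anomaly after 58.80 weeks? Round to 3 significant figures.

Areal heat capacity C = ρ c_p D = 1028 × 4069 × 48.19 = 2.02×10^8 J/(m²·K).
τ = C / λ = 2.02×10^8 / 10.46 = 1.93×10^7 s.
Equilibrium anomaly ΔT_eq = F / λ = 175.5 / 10.46 = 16.8 K.
t = 58.80 weeks = 3.56×10^7 s, so t/τ = 1.85.
ΔT(t) = ΔT_eq (1 − e^(−t/τ)) = 16.8 × (1 − e^−1.85) = 14.1 K.

14.1 K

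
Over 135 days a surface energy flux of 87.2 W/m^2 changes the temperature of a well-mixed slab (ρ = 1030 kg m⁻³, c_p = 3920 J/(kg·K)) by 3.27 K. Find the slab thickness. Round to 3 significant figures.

77.0 m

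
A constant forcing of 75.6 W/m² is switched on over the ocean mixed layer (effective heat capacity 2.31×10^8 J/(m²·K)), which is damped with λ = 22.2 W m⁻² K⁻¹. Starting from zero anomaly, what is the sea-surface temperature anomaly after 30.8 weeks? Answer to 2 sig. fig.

2.8 K

Areal heat capacity C = 2.31×10^8 J/(m²·K) (given).
τ = C / λ = 2.31×10^8 / 22.2 = 1.04×10^7 s.
Equilibrium anomaly ΔT_eq = F / λ = 75.6 / 22.2 = 3.41 K.
t = 30.8 weeks = 1.86×10^7 s, so t/τ = 1.79.
ΔT(t) = ΔT_eq (1 − e^(−t/τ)) = 3.41 × (1 − e^−1.79) = 2.84 K.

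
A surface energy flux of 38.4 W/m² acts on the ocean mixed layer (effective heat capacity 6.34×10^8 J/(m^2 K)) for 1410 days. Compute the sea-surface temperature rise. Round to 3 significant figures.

7.38 K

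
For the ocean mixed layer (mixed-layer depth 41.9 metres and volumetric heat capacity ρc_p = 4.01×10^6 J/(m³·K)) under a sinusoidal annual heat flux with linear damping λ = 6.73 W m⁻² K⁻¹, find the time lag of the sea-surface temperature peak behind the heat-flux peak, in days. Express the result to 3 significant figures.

79.7 days

Areal heat capacity C = ρc_p × D = 4.01×10^6 × 41.9 = 1.68×10^8 J/(m²·K).
ω = 2π / 3.15×10^7 s = 1.99×10^-7 s⁻¹.
Phase lag φ = arctan(Cω/λ) = arctan(33.5/6.73) = 1.37 rad.
Time lag = φ / ω = 1.37 / 1.99×10^-7 = 6.89×10^6 s = 79.7 days.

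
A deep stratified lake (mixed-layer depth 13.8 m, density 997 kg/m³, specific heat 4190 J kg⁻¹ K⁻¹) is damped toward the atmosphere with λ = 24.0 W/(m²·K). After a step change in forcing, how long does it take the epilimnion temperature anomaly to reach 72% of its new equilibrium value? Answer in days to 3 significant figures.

Areal heat capacity C = ρ c_p D = 997 × 4190 × 13.8 = 5.76×10^7 J m⁻² K⁻¹.
τ = C / λ = 5.76×10^7 / 24.0 = 2.40×10^6 s.
Fraction reached: 1 − e^(−t/τ) = 0.72 ⇒ t = −τ ln(1 − 0.72) = τ × 1.27.
t = 3.06×10^6 s = 35.4 days.

35.4 days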